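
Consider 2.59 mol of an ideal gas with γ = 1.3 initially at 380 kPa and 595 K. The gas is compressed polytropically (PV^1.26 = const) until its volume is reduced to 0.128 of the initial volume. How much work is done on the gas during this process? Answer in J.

V₁ = nRT₁/P₁ = 2.59×8.314×595/380 = 33.7 L.
Polytropic n=1.26: T₂ = T₁(V₁/V₂)^(n−1) = 595×(7.81)^0.26 = 1020 K; P₂ = P₁(V₁/V₂)^n = 5070 kPa.
W = (P₁V₁−P₂V₂)/(n−1) = (380×33.7−5070×4.32)/0.26 = -34800 J.
Work done on the gas = −W_by = 34800 J.

34800 J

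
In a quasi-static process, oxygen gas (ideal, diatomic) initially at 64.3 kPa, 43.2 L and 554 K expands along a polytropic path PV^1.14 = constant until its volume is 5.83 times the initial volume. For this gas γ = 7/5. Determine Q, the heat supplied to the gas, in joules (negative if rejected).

n = P₁V₁/(RT₁) = 64.3×43.2/(8.314×554) = 0.603 mol.
Polytropic n=1.14: T₂ = T₁(V₁/V₂)^(n−1) = 554×(0.172)^0.14 = 433 K; P₂ = P₁(V₁/V₂)^n = 8.62 kPa.
W = (P₁V₁−P₂V₂)/(n−1) = (64.3×43.2−8.62×252)/0.14 = 4340 J.
ΔU = nCvΔT = 0.603×20.8×(433−554) = -1520 J.
Q = ΔU + W = 2820 J.

2820 J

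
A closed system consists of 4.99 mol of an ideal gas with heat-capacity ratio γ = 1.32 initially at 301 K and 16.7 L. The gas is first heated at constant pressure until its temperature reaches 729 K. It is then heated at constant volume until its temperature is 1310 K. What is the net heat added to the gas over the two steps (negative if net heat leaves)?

P₁ = nRT₁/V₁ = 4.99×8.314×301/16.7 = 748 kPa.
Step 1 — Isobaric: P stays 748 kPa; V/T = const ⇒ T₂ = 729 K, V₂ = 40.4 L.
W = PΔV = 748×(40.4−16.7) kPa·L = 17800 J.
ΔU = nCvΔT = 4.99×26.0×(729−301) = 55500 J.
Q = ΔU + W = nCpΔT = 73200 J.
State after step 1: P = 748 kPa, V = 40.4 L, T = 729 K.
Step 2 — Isochoric: V stays 40.4 L; P/T = const ⇒ T₂ = 1310 K, P₂ = 1340 kPa.
W = 0 (no volume change).
ΔU = nCvΔT = 4.99×26.0×(1310−729) = 75300 J.
Q = ΔU = 75300 J.
Net over both steps: W = 17800 J, Q = 149000 J, ΔU = 131000 J.

149000 J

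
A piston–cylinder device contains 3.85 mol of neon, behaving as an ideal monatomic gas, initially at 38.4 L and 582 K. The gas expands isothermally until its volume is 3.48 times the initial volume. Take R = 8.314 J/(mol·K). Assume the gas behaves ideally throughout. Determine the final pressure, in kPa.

139 kPa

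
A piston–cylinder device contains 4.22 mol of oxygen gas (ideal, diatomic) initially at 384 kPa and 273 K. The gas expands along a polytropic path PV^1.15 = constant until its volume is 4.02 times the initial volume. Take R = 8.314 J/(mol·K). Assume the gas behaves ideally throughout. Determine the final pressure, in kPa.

V₁ = nRT₁/P₁ = 4.22×8.314×273/384 = 24.9 L.
Polytropic n=1.15: T₂ = T₁(V₁/V₂)^(n−1) = 273×(0.249)^0.15 = 222 K; P₂ = P₁(V₁/V₂)^n = 77.5 kPa.

77.5 kPa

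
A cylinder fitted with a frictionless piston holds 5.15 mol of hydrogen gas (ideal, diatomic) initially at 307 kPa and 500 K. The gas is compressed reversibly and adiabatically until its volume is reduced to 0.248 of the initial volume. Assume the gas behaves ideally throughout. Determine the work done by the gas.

-40000 J

V₁ = nRT₁/P₁ = 5.15×8.314×500/307 = 69.7 L.
Adiabatic: TV^(γ−1) = const ⇒ T₂ = 500×(4.03)^0.400 = 873 K; PV^γ = const ⇒ P₂ = 2160 kPa.
ΔU = nCvΔT = 5.15×20.8×(873−500) = 40000 J.
Q = 0 for an adiabatic process, so W = −ΔU = -40000 J.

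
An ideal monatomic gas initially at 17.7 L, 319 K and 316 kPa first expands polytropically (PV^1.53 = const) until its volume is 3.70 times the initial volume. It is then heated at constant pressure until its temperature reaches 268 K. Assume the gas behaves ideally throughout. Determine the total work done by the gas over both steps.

7180 J

n = P₁V₁/(RT₁) = 316×17.7/(8.314×319) = 2.11 mol.
Step 1 — Polytropic n=1.53: T₂ = T₁(V₁/V₂)^(n−1) = 319×(0.270)^0.53 = 159 K; P₂ = P₁(V₁/V₂)^n = 42.7 kPa.
W = (P₁V₁−P₂V₂)/(n−1) = (316×17.7−42.7×65.5)/0.53 = 5280 J.
ΔU = nCvΔT = 2.11×12.5×(159−319) = -4200 J.
Q = ΔU + W = 1080 J.
State after step 1: P = 42.7 kPa, V = 65.5 L, T = 159 K.
Step 2 — Isobaric: P stays 42.7 kPa; V/T = const ⇒ T₂ = 268 K, V₂ = 110 L.
W = PΔV = 42.7×(110−65.5) kPa·L = 1900 J.
ΔU = nCvΔT = 2.11×12.5×(268−159) = 2850 J.
Q = ΔU + W = nCpΔT = 4760 J.
Net over both steps: W = 7180 J, Q = 5840 J, ΔU = -1340 J.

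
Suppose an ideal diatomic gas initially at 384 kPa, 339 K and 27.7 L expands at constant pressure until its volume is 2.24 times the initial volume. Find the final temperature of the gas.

Isobaric: P stays 384 kPa; V/T = const ⇒ T₂ = 759 K, V₂ = 62.0 L.

759 K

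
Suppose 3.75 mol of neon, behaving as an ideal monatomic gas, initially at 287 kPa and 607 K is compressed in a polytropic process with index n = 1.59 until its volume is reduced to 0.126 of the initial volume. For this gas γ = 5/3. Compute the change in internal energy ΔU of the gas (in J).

V₁ = nRT₁/P₁ = 3.75×8.314×607/287 = 65.9 L.
Polytropic n=1.59: T₂ = T₁(V₁/V₂)^(n−1) = 607×(7.94)^0.59 = 2060 K; P₂ = P₁(V₁/V₂)^n = 7730 kPa.
For an ideal gas ΔU = nCvΔT with Cv = (3/2)R = 12.5 J/(mol·K).
ΔU = 3.75×12.5×(2060−607) = 68000 J.

68000 J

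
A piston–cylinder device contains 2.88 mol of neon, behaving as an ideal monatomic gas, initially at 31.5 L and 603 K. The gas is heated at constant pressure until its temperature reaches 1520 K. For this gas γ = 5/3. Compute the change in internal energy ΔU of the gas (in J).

32900 J

P₁ = nRT₁/V₁ = 2.88×8.314×603/31.5 = 458 kPa.
Isobaric: P stays 458 kPa; V/T = const ⇒ T₂ = 1520 K, V₂ = 79.4 L.
For an ideal gas ΔU = nCvΔT with Cv = (3/2)R = 12.5 J/(mol·K).
ΔU = 2.88×12.5×(1520−603) = 32900 J.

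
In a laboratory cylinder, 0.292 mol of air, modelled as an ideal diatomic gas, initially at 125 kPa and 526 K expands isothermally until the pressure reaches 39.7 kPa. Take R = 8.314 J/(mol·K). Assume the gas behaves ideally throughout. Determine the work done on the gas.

-1460 J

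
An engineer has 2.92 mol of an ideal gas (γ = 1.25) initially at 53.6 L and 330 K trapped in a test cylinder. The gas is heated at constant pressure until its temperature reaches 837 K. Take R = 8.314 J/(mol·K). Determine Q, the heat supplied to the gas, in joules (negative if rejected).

P₁ = nRT₁/V₁ = 2.92×8.314×330/53.6 = 149 kPa.
Isobaric: P stays 149 kPa; V/T = const ⇒ T₂ = 837 K, V₂ = 136 L.
W = PΔV = 149×(136−53.6) kPa·L = 12300 J.
ΔU = nCvΔT = 2.92×33.3×(837−330) = 49200 J.
Q = ΔU + W = nCpΔT = 61500 J.

61500 J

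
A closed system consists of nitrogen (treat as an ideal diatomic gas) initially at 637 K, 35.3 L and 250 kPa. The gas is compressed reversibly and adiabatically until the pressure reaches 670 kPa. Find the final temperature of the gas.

844 K

Adiabatic: T₂/T₁ = (P₂/P₁)^((γ−1)/γ) ⇒ T₂ = 637×(2.68)^0.286 = 844 K; V₂ = 17.5 L.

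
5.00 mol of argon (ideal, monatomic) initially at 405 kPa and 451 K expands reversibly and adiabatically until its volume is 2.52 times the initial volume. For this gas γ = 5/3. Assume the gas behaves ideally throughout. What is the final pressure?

V₁ = nRT₁/P₁ = 5.00×8.314×451/405 = 46.3 L.
Adiabatic: TV^(γ−1) = const ⇒ T₂ = 451×(0.397)^0.667 = 244 K; PV^γ = const ⇒ P₂ = 86.8 kPa.

86.8 kPa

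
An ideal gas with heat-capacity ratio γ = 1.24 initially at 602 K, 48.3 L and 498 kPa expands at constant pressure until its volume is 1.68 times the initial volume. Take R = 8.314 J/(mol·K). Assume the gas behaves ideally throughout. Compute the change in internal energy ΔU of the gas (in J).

n = P₁V₁/(RT₁) = 498×48.3/(8.314×602) = 4.81 mol.
Isobaric: P stays 498 kPa; V/T = const ⇒ T₂ = 1010 K, V₂ = 81.1 L.
For an ideal gas ΔU = nCvΔT with Cv = R/(γ−1) = 34.6 J/(mol·K).
ΔU = 4.81×34.6×(1010−602) = 68200 J.

68200 J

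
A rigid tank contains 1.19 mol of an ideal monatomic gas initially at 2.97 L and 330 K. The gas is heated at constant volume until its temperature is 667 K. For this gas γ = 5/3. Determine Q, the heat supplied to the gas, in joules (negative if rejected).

5000 J

P₁ = nRT₁/V₁ = 1.19×8.314×330/2.97 = 1100 kPa.
Isochoric: V stays 2.97 L; P/T = const ⇒ T₂ = 667 K, P₂ = 2220 kPa.
W = 0 (no volume change).
ΔU = nCvΔT = 1.19×12.5×(667−330) = 5000 J.
Q = ΔU = 5000 J.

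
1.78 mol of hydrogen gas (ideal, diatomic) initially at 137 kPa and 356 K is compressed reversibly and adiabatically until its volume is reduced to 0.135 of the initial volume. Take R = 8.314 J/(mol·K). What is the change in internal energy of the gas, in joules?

16200 J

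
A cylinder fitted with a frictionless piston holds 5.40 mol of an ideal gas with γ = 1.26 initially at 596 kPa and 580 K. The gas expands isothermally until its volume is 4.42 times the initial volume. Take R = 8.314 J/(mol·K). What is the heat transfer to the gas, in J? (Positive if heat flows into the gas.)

38700 J

V₁ = nRT₁/P₁ = 5.40×8.314×580/596 = 43.7 L.
Isothermal: T stays 580 K; PV = const ⇒ V₂ = 193 L, P₂ = 135 kPa.
ΔU = 0 (ideal gas, T constant).
W = nRT ln(V₂/V₁) = 5.40×8.314×580×ln(4.42) = 38700 J.
Q = ΔU + W = 38700 J.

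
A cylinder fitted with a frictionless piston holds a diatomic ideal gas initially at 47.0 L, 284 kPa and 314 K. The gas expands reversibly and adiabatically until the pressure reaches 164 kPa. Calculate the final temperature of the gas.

268 K

Adiabatic: T₂/T₁ = (P₂/P₁)^((γ−1)/γ) ⇒ T₂ = 314×(0.577)^0.286 = 268 K; V₂ = 69.6 L.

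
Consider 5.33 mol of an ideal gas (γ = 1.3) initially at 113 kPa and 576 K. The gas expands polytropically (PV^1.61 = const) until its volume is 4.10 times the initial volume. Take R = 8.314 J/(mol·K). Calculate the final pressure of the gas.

V₁ = nRT₁/P₁ = 5.33×8.314×576/113 = 226 L.
Polytropic n=1.61: T₂ = T₁(V₁/V₂)^(n−1) = 576×(0.244)^0.61 = 244 K; P₂ = P₁(V₁/V₂)^n = 11.7 kPa.

11.7 kPa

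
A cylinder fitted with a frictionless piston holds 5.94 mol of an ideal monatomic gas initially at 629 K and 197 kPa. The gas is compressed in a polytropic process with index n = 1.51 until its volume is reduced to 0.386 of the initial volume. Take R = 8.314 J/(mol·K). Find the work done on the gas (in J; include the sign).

V₁ = nRT₁/P₁ = 5.94×8.314×629/197 = 158 L.
Polytropic n=1.51: T₂ = T₁(V₁/V₂)^(n−1) = 629×(2.59)^0.51 = 1020 K; P₂ = P₁(V₁/V₂)^n = 829 kPa.
W = (P₁V₁−P₂V₂)/(n−1) = (197×158−829×60.9)/0.51 = -38100 J.
Work done on the gas = −W_by = 38100 J.

38100 J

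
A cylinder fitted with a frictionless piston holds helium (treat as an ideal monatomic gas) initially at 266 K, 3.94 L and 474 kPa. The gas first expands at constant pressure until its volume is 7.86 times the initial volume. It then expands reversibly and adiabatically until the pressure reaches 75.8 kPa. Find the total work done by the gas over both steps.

n = P₁V₁/(RT₁) = 474×3.94/(8.314×266) = 0.844 mol.
Step 1 — Isobaric: P stays 474 kPa; V/T = const ⇒ T₂ = 2090 K, V₂ = 31.0 L.
W = PΔV = 474×(31.0−3.94) kPa·L = 12800 J.
ΔU = nCvΔT = 0.844×12.5×(2090−266) = 19200 J.
Q = ΔU + W = nCpΔT = 32000 J.
State after step 1: P = 474 kPa, V = 31.0 L, T = 2090 K.
Step 2 — Adiabatic: T₂/T₁ = (P₂/P₁)^((γ−1)/γ) ⇒ T₂ = 2090×(0.160)^0.400 = 1000 K; V₂ = 93.0 L.
ΔU = nCvΔT = 0.844×12.5×(1000−2090) = -11400 J.
Q = 0 for an adiabatic process, so W = −ΔU = 11400 J.
Net over both steps: W = 24300 J, Q = 32000 J, ΔU = 7780 J.

24300 J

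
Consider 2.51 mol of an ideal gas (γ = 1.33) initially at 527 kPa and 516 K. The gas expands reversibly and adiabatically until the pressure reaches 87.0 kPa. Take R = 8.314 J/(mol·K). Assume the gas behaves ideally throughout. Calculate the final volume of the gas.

79.2 L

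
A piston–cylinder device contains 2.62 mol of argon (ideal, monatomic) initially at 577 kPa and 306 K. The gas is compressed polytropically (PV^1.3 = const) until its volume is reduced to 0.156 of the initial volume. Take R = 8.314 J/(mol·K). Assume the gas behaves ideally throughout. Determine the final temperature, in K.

V₁ = nRT₁/P₁ = 2.62×8.314×306/577 = 11.6 L.
Polytropic n=1.3: T₂ = T₁(V₁/V₂)^(n−1) = 306×(6.41)^0.30 = 534 K; P₂ = P₁(V₁/V₂)^n = 6460 kPa.

534 K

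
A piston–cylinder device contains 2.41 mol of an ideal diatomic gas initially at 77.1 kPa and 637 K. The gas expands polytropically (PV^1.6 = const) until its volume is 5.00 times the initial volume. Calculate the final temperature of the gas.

243 K

V₁ = nRT₁/P₁ = 2.41×8.314×637/77.1 = 166 L.
Polytropic n=1.6: T₂ = T₁(V₁/V₂)^(n−1) = 637×(0.200)^0.60 = 243 K; P₂ = P₁(V₁/V₂)^n = 5.87 kPa.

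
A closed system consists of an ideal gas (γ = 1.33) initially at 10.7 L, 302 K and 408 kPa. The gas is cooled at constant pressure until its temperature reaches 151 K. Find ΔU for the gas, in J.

-6610 J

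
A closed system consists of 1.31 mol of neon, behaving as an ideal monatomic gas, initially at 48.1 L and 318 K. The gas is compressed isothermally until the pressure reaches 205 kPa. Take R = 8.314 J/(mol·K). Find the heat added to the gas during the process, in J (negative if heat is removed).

P₁ = nRT₁/V₁ = 1.31×8.314×318/48.1 = 72.0 kPa.
Isothermal: T stays 318 K; PV = const ⇒ V₂ = 16.9 L, P₂ = 205 kPa.
ΔU = 0 (ideal gas, T constant).
W = nRT ln(V₂/V₁) = 1.31×8.314×318×ln(0.351) = -3620 J.
Q = ΔU + W = -3620 J.

-3620 J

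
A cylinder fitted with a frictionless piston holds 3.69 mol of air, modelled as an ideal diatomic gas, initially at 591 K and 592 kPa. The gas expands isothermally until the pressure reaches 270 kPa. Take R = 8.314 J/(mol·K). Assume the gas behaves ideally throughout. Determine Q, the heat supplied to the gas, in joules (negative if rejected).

V₁ = nRT₁/P₁ = 3.69×8.314×591/592 = 30.6 L.
Isothermal: T stays 591 K; PV = const ⇒ V₂ = 67.2 L, P₂ = 270 kPa.
ΔU = 0 (ideal gas, T constant).
W = nRT ln(V₂/V₁) = 3.69×8.314×591×ln(2.19) = 14200 J.
Q = ΔU + W = 14200 J.

14200 J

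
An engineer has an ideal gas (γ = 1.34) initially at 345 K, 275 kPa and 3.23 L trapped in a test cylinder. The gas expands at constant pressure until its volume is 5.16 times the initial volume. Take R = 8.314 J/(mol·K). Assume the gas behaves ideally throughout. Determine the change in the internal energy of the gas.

10900 J

n = P₁V₁/(RT₁) = 275×3.23/(8.314×345) = 0.310 mol.
Isobaric: P stays 275 kPa; V/T = const ⇒ T₂ = 1780 K, V₂ = 16.7 L.
For an ideal gas ΔU = nCvΔT with Cv = R/(γ−1) = 24.5 J/(mol·K).
ΔU = 0.310×24.5×(1780−345) = 10900 J.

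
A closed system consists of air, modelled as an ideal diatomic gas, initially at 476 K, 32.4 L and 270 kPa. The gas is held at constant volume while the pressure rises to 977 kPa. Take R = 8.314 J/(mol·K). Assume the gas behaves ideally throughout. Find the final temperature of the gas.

1720 K

Isochoric: V stays 32.4 L; P/T = const ⇒ T₂ = 1720 K, P₂ = 977 kPa.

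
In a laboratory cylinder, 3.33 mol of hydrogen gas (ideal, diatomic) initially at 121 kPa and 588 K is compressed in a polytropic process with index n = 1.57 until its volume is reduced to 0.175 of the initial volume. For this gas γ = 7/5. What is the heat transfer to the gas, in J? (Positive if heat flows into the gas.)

V₁ = nRT₁/P₁ = 3.33×8.314×588/121 = 135 L.
Polytropic n=1.57: T₂ = T₁(V₁/V₂)^(n−1) = 588×(5.71)^0.57 = 1590 K; P₂ = P₁(V₁/V₂)^n = 1870 kPa.
W = (P₁V₁−P₂V₂)/(n−1) = (121×135−1870×23.5)/0.57 = -48600 J.
ΔU = nCvΔT = 3.33×20.8×(1590−588) = 69200 J.
Q = ΔU + W = 20600 J.

20600 J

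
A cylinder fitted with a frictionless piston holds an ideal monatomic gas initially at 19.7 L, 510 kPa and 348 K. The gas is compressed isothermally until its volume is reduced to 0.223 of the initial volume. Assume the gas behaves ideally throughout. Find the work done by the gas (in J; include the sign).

-15100 J

n = P₁V₁/(RT₁) = 510×19.7/(8.314×348) = 3.47 mol.
Isothermal: T stays 348 K; PV = const ⇒ V₂ = 4.39 L, P₂ = 2290 kPa.
W = nRT ln(V₂/V₁) = 3.47×8.314×348×ln(0.223) = -15100 J.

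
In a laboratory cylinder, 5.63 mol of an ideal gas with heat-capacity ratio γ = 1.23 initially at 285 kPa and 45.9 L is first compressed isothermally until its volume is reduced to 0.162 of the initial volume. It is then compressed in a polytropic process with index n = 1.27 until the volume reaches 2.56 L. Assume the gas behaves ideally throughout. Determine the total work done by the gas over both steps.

T₁ = P₁V₁/(nR) = 285×45.9/(5.63×8.314) = 279 K.
Step 1 — Isothermal: T stays 279 K; PV = const ⇒ V₂ = 7.44 L, P₂ = 1760 kPa.
ΔU = 0 (ideal gas, T constant).
W = nRT ln(V₂/V₁) = 5.63×8.314×279×ln(0.162) = -23800 J.
Q = ΔU + W = -23800 J.
State after step 1: P = 1760 kPa, V = 7.44 L, T = 279 K.
Step 2 — Polytropic n=1.27: T₂ = T₁(V₁/V₂)^(n−1) = 279×(2.90)^0.27 = 373 K; P₂ = P₁(V₁/V₂)^n = 6810 kPa.
W = (P₁V₁−P₂V₂)/(n−1) = (1760×7.44−6810×2.56)/0.27 = -16200 J.
ΔU = nCvΔT = 5.63×36.1×(373−279) = 19000 J.
Q = ΔU + W = 2810 J.
Net over both steps: W = -40000 J, Q = -21000 J, ΔU = 19000 J.

-40000 J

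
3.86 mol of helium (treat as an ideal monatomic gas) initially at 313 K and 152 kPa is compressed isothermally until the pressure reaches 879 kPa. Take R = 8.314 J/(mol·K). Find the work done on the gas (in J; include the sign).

V₁ = nRT₁/P₁ = 3.86×8.314×313/152 = 66.1 L.
Isothermal: T stays 313 K; PV = const ⇒ V₂ = 11.4 L, P₂ = 879 kPa.
W = nRT ln(V₂/V₁) = 3.86×8.314×313×ln(0.173) = -17600 J.
Work done on the gas = −W_by = 17600 J.

17600 J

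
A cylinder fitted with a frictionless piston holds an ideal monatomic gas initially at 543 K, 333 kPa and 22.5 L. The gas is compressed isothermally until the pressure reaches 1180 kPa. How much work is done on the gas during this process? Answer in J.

n = P₁V₁/(RT₁) = 333×22.5/(8.314×543) = 1.66 mol.
Isothermal: T stays 543 K; PV = const ⇒ V₂ = 6.35 L, P₂ = 1180 kPa.
W = nRT ln(V₂/V₁) = 1.66×8.314×543×ln(0.282) = -9480 J.
Work done on the gas = −W_by = 9480 J.

9480 J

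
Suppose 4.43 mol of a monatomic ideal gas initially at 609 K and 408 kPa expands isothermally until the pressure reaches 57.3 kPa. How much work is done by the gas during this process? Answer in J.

44000 J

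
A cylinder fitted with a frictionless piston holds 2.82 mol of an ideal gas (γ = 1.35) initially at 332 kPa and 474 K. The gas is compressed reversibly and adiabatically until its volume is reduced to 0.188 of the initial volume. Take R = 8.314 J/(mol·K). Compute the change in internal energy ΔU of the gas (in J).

V₁ = nRT₁/P₁ = 2.82×8.314×474/332 = 33.5 L.
Adiabatic: TV^(γ−1) = const ⇒ T₂ = 474×(5.32)^0.350 = 851 K; PV^γ = const ⇒ P₂ = 3170 kPa.
For an ideal gas ΔU = nCvΔT with Cv = R/(γ−1) = 23.8 J/(mol·K).
ΔU = 2.82×23.8×(851−474) = 25200 J.

25200 J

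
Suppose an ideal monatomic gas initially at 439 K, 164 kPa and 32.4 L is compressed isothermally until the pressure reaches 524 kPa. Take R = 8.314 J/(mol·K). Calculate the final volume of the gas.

10.1 L

Isothermal: T stays 439 K; PV = const ⇒ V₂ = 10.1 L, P₂ = 524 kPa.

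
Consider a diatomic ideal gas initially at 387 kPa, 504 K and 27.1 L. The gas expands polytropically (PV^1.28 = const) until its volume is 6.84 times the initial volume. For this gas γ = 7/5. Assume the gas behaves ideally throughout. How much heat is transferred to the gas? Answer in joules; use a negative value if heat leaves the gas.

n = P₁V₁/(RT₁) = 387×27.1/(8.314×504) = 2.50 mol.
Polytropic n=1.28: T₂ = T₁(V₁/V₂)^(n−1) = 504×(0.146)^0.28 = 294 K; P₂ = P₁(V₁/V₂)^n = 33.0 kPa.
W = (P₁V₁−P₂V₂)/(n−1) = (387×27.1−33.0×185)/0.28 = 15600 J.
ΔU = nCvΔT = 2.50×20.8×(294−504) = -10900 J.
Q = ΔU + W = 4680 J.

4680 J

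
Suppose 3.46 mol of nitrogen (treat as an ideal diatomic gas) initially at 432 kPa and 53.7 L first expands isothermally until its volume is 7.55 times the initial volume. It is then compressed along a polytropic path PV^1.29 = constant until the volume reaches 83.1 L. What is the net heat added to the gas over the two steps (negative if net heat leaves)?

T₁ = P₁V₁/(nR) = 432×53.7/(3.46×8.314) = 806 K.
Step 1 — Isothermal: T stays 806 K; PV = const ⇒ V₂ = 405 L, P₂ = 57.2 kPa.
ΔU = 0 (ideal gas, T constant).
W = nRT ln(V₂/V₁) = 3.46×8.314×806×ln(7.55) = 46900 J.
Q = ΔU + W = 46900 J.
State after step 1: P = 57.2 kPa, V = 405 L, T = 806 K.
Step 2 — Polytropic n=1.29: T₂ = T₁(V₁/V₂)^(n−1) = 806×(4.88)^0.29 = 1280 K; P₂ = P₁(V₁/V₂)^n = 442 kPa.
W = (P₁V₁−P₂V₂)/(n−1) = (57.2×405−442×83.1)/0.29 = -46700 J.
ΔU = nCvΔT = 3.46×20.8×(1280−806) = 33800 J.
Q = ΔU + W = -12800 J.
Net over both steps: W = 221 J, Q = 34100 J, ΔU = 33800 J.

34100 J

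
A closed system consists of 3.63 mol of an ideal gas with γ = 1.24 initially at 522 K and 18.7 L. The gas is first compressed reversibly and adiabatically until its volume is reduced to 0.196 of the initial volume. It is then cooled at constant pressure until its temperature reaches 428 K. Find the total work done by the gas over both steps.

-41800 J

P₁ = nRT₁/V₁ = 3.63×8.314×522/18.7 = 842 kPa.
Step 1 — Adiabatic: TV^(γ−1) = const ⇒ T₂ = 522×(5.10)^0.240 = 772 K; PV^γ = const ⇒ P₂ = 6360 kPa.
ΔU = nCvΔT = 3.63×34.6×(772−522) = 31400 J.
Q = 0 for an adiabatic process, so W = −ΔU = -31400 J.
State after step 1: P = 6360 kPa, V = 3.67 L, T = 772 K.
Step 2 — Isobaric: P stays 6360 kPa; V/T = const ⇒ T₂ = 428 K, V₂ = 2.03 L.
W = PΔV = 6360×(2.03−3.67) kPa·L = -10400 J.
ΔU = nCvΔT = 3.63×34.6×(428−772) = -43200 J.
Q = ΔU + W = nCpΔT = -53600 J.
Net over both steps: W = -41800 J, Q = -53600 J, ΔU = -11800 J.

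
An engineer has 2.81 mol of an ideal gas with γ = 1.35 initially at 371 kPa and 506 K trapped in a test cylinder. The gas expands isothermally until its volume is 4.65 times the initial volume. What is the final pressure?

79.8 kPa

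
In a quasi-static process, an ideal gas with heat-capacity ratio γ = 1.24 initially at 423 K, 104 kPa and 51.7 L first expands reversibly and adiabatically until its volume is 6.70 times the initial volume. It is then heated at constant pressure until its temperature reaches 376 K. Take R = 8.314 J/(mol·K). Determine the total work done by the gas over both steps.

n = P₁V₁/(RT₁) = 104×51.7/(8.314×423) = 1.53 mol.
Step 1 — Adiabatic: TV^(γ−1) = const ⇒ T₂ = 423×(0.149)^0.240 = 268 K; PV^γ = const ⇒ P₂ = 9.83 kPa.
ΔU = nCvΔT = 1.53×34.6×(268−423) = -8210 J.
Q = 0 for an adiabatic process, so W = −ΔU = 8210 J.
State after step 1: P = 9.83 kPa, V = 346 L, T = 268 K.
Step 2 — Isobaric: P stays 9.83 kPa; V/T = const ⇒ T₂ = 376 K, V₂ = 486 L.
W = PΔV = 9.83×(486−346) kPa·L = 1370 J.
ΔU = nCvΔT = 1.53×34.6×(376−268) = 5720 J.
Q = ΔU + W = nCpΔT = 7090 J.
Net over both steps: W = 9580 J, Q = 7090 J, ΔU = -2490 J.

9580 J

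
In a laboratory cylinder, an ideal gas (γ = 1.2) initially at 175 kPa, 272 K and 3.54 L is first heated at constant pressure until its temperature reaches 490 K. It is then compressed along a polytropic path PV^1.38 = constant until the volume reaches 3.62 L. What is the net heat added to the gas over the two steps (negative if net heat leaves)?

n = P₁V₁/(RT₁) = 175×3.54/(8.314×272) = 0.274 mol.
Step 1 — Isobaric: P stays 175 kPa; V/T = const ⇒ T₂ = 490 K, V₂ = 6.38 L.
W = PΔV = 175×(6.38−3.54) kPa·L = 497 J.
ΔU = nCvΔT = 0.274×41.6×(490−272) = 2480 J.
Q = ΔU + W = nCpΔT = 2980 J.
State after step 1: P = 175 kPa, V = 6.38 L, T = 490 K.
Step 2 — Polytropic n=1.38: T₂ = T₁(V₁/V₂)^(n−1) = 490×(1.76)^0.38 = 608 K; P₂ = P₁(V₁/V₂)^n = 382 kPa.
W = (P₁V₁−P₂V₂)/(n−1) = (175×6.38−382×3.62)/0.38 = -705 J.
ΔU = nCvΔT = 0.274×41.6×(608−490) = 1340 J.
Q = ΔU + W = 635 J.
Net over both steps: W = -209 J, Q = 3610 J, ΔU = 3820 J.

3610 J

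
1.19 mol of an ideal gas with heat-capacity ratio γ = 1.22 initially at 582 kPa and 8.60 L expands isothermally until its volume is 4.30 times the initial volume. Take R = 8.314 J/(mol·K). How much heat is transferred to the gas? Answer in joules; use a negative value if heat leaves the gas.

7300 J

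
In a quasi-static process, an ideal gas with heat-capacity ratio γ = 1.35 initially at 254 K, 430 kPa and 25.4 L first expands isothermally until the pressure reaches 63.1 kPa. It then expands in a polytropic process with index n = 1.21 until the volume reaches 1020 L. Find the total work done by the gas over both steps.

37100 J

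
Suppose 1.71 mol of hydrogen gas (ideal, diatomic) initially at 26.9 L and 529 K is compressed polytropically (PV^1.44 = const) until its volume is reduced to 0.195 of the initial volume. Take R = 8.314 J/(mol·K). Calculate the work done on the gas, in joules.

18000 J

P₁ = nRT₁/V₁ = 1.71×8.314×529/26.9 = 280 kPa.
Polytropic n=1.44: T₂ = T₁(V₁/V₂)^(n−1) = 529×(5.13)^0.44 = 1090 K; P₂ = P₁(V₁/V₂)^n = 2940 kPa.
W = (P₁V₁−P₂V₂)/(n−1) = (280×26.9−2940×5.25)/0.44 = -18000 J.
Work done on the gas = −W_by = 18000 J.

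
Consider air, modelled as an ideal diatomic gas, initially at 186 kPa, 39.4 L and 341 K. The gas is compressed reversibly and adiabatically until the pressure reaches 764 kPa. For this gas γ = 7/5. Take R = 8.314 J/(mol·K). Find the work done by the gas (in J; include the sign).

n = P₁V₁/(RT₁) = 186×39.4/(8.314×341) = 2.58 mol.
Adiabatic: T₂/T₁ = (P₂/P₁)^((γ−1)/γ) ⇒ T₂ = 341×(4.11)^0.286 = 511 K; V₂ = 14.4 L.
ΔU = nCvΔT = 2.58×20.8×(511−341) = 9110 J.
Q = 0 for an adiabatic process, so W = −ΔU = -9110 J.

-9110 J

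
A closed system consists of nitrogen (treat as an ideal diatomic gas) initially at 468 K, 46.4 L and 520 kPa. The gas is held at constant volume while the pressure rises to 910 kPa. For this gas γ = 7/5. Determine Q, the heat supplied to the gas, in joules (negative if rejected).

45200 J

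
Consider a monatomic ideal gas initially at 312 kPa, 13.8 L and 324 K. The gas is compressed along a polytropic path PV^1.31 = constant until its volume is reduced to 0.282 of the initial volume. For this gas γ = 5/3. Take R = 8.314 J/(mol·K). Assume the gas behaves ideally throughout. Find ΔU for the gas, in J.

n = P₁V₁/(RT₁) = 312×13.8/(8.314×324) = 1.60 mol.
Polytropic n=1.31: T₂ = T₁(V₁/V₂)^(n−1) = 324×(3.55)^0.31 = 480 K; P₂ = P₁(V₁/V₂)^n = 1640 kPa.
For an ideal gas ΔU = nCvΔT with Cv = (3/2)R = 12.5 J/(mol·K).
ΔU = 1.60×12.5×(480−324) = 3100 J.

3100 J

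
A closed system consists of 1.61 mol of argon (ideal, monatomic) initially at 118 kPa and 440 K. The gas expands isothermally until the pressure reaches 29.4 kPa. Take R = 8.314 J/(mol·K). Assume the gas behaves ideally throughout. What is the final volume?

200 L

V₁ = nRT₁/P₁ = 1.61×8.314×440/118 = 49.9 L.
Isothermal: T stays 440 K; PV = const ⇒ V₂ = 200 L, P₂ = 29.4 kPa.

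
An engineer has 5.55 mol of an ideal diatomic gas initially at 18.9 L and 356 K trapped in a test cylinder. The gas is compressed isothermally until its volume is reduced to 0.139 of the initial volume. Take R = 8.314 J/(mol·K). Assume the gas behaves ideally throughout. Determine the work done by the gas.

-32400 J

P₁ = nRT₁/V₁ = 5.55×8.314×356/18.9 = 869 kPa.
Isothermal: T stays 356 K; PV = const ⇒ V₂ = 2.63 L, P₂ = 6250 kPa.
W = nRT ln(V₂/V₁) = 5.55×8.314×356×ln(0.139) = -32400 J.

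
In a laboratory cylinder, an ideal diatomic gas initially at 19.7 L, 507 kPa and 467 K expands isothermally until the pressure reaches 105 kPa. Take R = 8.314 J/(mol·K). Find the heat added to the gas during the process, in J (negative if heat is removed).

15700 J

n = P₁V₁/(RT₁) = 507×19.7/(8.314×467) = 2.57 mol.
Isothermal: T stays 467 K; PV = const ⇒ V₂ = 95.1 L, P₂ = 105 kPa.
ΔU = 0 (ideal gas, T constant).
W = nRT ln(V₂/V₁) = 2.57×8.314×467×ln(4.83) = 15700 J.
Q = ΔU + W = 15700 J.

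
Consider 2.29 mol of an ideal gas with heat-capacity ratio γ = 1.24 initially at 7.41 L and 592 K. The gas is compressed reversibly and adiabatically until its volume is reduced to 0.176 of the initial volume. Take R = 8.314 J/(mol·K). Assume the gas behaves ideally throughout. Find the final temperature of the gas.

P₁ = nRT₁/V₁ = 2.29×8.314×592/7.41 = 1520 kPa.
Adiabatic: TV^(γ−1) = const ⇒ T₂ = 592×(5.68)^0.240 = 898 K; PV^γ = const ⇒ P₂ = 13100 kPa.

898 K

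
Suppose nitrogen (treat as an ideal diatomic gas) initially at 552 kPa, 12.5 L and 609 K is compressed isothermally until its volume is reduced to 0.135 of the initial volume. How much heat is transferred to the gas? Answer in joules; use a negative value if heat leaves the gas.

-13800 J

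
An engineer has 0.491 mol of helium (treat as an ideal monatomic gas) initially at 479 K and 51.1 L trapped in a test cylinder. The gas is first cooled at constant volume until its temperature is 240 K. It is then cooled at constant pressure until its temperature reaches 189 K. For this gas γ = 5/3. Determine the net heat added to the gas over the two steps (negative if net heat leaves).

P₁ = nRT₁/V₁ = 0.491×8.314×479/51.1 = 38.3 kPa.
Step 1 — Isochoric: V stays 51.1 L; P/T = const ⇒ T₂ = 240 K, P₂ = 19.2 kPa.
W = 0 (no volume change).
ΔU = nCvΔT = 0.491×12.5×(240−479) = -1460 J.
Q = ΔU = -1460 J.
State after step 1: P = 19.2 kPa, V = 51.1 L, T = 240 K.
Step 2 — Isobaric: P stays 19.2 kPa; V/T = const ⇒ T₂ = 189 K, V₂ = 40.2 L.
W = PΔV = 19.2×(40.2−51.1) kPa·L = -208 J.
ΔU = nCvΔT = 0.491×12.5×(189−240) = -312 J.
Q = ΔU + W = nCpΔT = -520 J.
Net over both steps: W = -208 J, Q = -1980 J, ΔU = -1780 J.

-1980 J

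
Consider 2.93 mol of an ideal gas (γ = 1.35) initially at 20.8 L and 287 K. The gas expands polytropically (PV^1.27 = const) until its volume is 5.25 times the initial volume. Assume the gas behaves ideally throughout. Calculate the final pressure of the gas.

40.9 kPa

P₁ = nRT₁/V₁ = 2.93×8.314×287/20.8 = 336 kPa.
Polytropic n=1.27: T₂ = T₁(V₁/V₂)^(n−1) = 287×(0.190)^0.27 = 183 K; P₂ = P₁(V₁/V₂)^n = 40.9 kPa.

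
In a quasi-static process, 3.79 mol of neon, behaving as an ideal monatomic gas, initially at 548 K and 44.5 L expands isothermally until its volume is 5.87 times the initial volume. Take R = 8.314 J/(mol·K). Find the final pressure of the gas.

P₁ = nRT₁/V₁ = 3.79×8.314×548/44.5 = 388 kPa.
Isothermal: T stays 548 K; PV = const ⇒ V₂ = 261 L, P₂ = 66.1 kPa.

66.1 kPa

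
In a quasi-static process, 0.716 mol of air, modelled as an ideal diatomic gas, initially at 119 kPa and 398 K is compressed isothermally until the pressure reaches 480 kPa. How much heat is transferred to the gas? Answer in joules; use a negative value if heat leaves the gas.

V₁ = nRT₁/P₁ = 0.716×8.314×398/119 = 19.9 L.
Isothermal: T stays 398 K; PV = const ⇒ V₂ = 4.94 L, P₂ = 480 kPa.
ΔU = 0 (ideal gas, T constant).
W = nRT ln(V₂/V₁) = 0.716×8.314×398×ln(0.248) = -3300 J.
Q = ΔU + W = -3300 J.

-3300 J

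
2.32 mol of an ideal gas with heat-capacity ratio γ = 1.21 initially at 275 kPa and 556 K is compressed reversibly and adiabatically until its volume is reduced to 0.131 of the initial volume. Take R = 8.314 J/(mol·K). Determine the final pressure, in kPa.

3220 kPa

V₁ = nRT₁/P₁ = 2.32×8.314×556/275 = 39.0 L.
Adiabatic: TV^(γ−1) = const ⇒ T₂ = 556×(7.63)^0.210 = 852 K; PV^γ = const ⇒ P₂ = 3220 kPa.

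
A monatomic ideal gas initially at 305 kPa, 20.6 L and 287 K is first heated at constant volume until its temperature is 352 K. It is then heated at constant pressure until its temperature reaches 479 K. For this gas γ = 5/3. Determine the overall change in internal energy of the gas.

6300 J

n = P₁V₁/(RT₁) = 305×20.6/(8.314×287) = 2.63 mol.
Step 1 — Isochoric: V stays 20.6 L; P/T = const ⇒ T₂ = 352 K, P₂ = 374 kPa.
W = 0 (no volume change).
ΔU = nCvΔT = 2.63×12.5×(352−287) = 2130 J.
Q = ΔU = 2130 J.
State after step 1: P = 374 kPa, V = 20.6 L, T = 352 K.
Step 2 — Isobaric: P stays 374 kPa; V/T = const ⇒ T₂ = 479 K, V₂ = 28.0 L.
W = PΔV = 374×(28.0−20.6) kPa·L = 2780 J.
ΔU = nCvΔT = 2.63×12.5×(479−352) = 4170 J.
Q = ΔU + W = nCpΔT = 6950 J.
Net over both steps: W = 2780 J, Q = 9090 J, ΔU = 6300 J.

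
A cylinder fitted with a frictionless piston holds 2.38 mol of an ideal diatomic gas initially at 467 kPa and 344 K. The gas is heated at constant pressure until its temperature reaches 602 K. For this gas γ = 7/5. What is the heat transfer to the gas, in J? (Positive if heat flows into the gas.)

V₁ = nRT₁/P₁ = 2.38×8.314×344/467 = 14.6 L.
Isobaric: P stays 467 kPa; V/T = const ⇒ T₂ = 602 K, V₂ = 25.5 L.
W = PΔV = 467×(25.5−14.6) kPa·L = 5110 J.
ΔU = nCvΔT = 2.38×20.8×(602−344) = 12800 J.
Q = ΔU + W = nCpΔT = 17900 J.

17900 J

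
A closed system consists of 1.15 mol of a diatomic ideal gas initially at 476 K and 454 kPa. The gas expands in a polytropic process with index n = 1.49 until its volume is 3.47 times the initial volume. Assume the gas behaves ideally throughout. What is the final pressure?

71.1 kPa

V₁ = nRT₁/P₁ = 1.15×8.314×476/454 = 10.0 L.
Polytropic n=1.49: T₂ = T₁(V₁/V₂)^(n−1) = 476×(0.288)^0.49 = 259 K; P₂ = P₁(V₁/V₂)^n = 71.1 kPa.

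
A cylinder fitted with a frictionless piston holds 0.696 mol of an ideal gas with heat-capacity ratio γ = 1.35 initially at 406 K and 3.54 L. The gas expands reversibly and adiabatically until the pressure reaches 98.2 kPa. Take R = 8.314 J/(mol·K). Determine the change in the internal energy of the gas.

-2620 J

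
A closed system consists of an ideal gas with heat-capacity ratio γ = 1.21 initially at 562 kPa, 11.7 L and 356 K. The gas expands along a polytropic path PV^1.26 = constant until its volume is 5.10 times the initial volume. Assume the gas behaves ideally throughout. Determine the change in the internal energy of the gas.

-10800 J

n = P₁V₁/(RT₁) = 562×11.7/(8.314×356) = 2.22 mol.
Polytropic n=1.26: T₂ = T₁(V₁/V₂)^(n−1) = 356×(0.196)^0.26 = 233 K; P₂ = P₁(V₁/V₂)^n = 72.1 kPa.
For an ideal gas ΔU = nCvΔT with Cv = R/(γ−1) = 39.6 J/(mol·K).
ΔU = 2.22×39.6×(233−356) = -10800 J.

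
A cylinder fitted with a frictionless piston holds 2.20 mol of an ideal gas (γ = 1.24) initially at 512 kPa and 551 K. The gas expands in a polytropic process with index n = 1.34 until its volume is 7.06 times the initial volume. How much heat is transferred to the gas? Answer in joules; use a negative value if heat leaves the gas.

-6000 J

V₁ = nRT₁/P₁ = 2.20×8.314×551/512 = 19.7 L.
Polytropic n=1.34: T₂ = T₁(V₁/V₂)^(n−1) = 551×(0.142)^0.34 = 284 K; P₂ = P₁(V₁/V₂)^n = 37.3 kPa.
W = (P₁V₁−P₂V₂)/(n−1) = (512×19.7−37.3×139)/0.34 = 14400 J.
ΔU = nCvΔT = 2.20×34.6×(284−551) = -20400 J.
Q = ΔU + W = -6000 J.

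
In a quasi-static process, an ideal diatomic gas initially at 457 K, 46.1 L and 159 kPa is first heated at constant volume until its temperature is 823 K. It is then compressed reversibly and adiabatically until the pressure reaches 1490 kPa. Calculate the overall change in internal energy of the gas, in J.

n = P₁V₁/(RT₁) = 159×46.1/(8.314×457) = 1.93 mol.
Step 1 — Isochoric: V stays 46.1 L; P/T = const ⇒ T₂ = 823 K, P₂ = 286 kPa.
W = 0 (no volume change).
ΔU = nCvΔT = 1.93×20.8×(823−457) = 14700 J.
Q = ΔU = 14700 J.
State after step 1: P = 286 kPa, V = 46.1 L, T = 823 K.
Step 2 — Adiabatic: T₂/T₁ = (P₂/P₁)^((γ−1)/γ) ⇒ T₂ = 823×(5.20)^0.286 = 1320 K; V₂ = 14.2 L.
ΔU = nCvΔT = 1.93×20.8×(1320−823) = 19900 J.
Q = 0 for an adiabatic process, so W = −ΔU = -19900 J.
Net over both steps: W = -19900 J, Q = 14700 J, ΔU = 34500 J.

34500 J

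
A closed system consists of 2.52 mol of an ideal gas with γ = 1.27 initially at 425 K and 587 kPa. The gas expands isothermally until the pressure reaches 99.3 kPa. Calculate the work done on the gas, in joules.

-15800 J

V₁ = nRT₁/P₁ = 2.52×8.314×425/587 = 15.2 L.
Isothermal: T stays 425 K; PV = const ⇒ V₂ = 89.7 L, P₂ = 99.3 kPa.
W = nRT ln(V₂/V₁) = 2.52×8.314×425×ln(5.91) = 15800 J.
Work done on the gas = −W_by = -15800 J.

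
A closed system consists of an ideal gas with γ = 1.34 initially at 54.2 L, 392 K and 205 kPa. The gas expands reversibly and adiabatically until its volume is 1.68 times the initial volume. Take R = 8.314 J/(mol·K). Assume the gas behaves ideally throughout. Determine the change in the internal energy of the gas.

n = P₁V₁/(RT₁) = 205×54.2/(8.314×392) = 3.41 mol.
Adiabatic: TV^(γ−1) = const ⇒ T₂ = 392×(0.595)^0.340 = 329 K; PV^γ = const ⇒ P₂ = 102 kPa.
For an ideal gas ΔU = nCvΔT with Cv = R/(γ−1) = 24.5 J/(mol·K).
ΔU = 3.41×24.5×(329−392) = -5280 J.

-5280 J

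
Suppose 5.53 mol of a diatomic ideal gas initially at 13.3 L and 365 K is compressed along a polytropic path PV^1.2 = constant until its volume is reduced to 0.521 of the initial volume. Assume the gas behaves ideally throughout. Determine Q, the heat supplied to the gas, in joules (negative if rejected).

-5840 J

P₁ = nRT₁/V₁ = 5.53×8.314×365/13.3 = 1260 kPa.
Polytropic n=1.2: T₂ = T₁(V₁/V₂)^(n−1) = 365×(1.92)^0.20 = 416 K; P₂ = P₁(V₁/V₂)^n = 2760 kPa.
W = (P₁V₁−P₂V₂)/(n−1) = (1260×13.3−2760×6.93)/0.20 = -11700 J.
ΔU = nCvΔT = 5.53×20.8×(416−365) = 5840 J.
Q = ΔU + W = -5840 J.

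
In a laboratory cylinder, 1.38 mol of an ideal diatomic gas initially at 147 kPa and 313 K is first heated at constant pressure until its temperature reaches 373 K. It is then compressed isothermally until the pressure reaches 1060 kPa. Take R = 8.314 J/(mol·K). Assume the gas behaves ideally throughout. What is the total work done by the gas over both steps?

-7770 J

V₁ = nRT₁/P₁ = 1.38×8.314×313/147 = 24.4 L.
Step 1 — Isobaric: P stays 147 kPa; V/T = const ⇒ T₂ = 373 K, V₂ = 29.1 L.
W = PΔV = 147×(29.1−24.4) kPa·L = 688 J.
ΔU = nCvΔT = 1.38×20.8×(373−313) = 1720 J.
Q = ΔU + W = nCpΔT = 2410 J.
State after step 1: P = 147 kPa, V = 29.1 L, T = 373 K.
Step 2 — Isothermal: T stays 373 K; PV = const ⇒ V₂ = 4.04 L, P₂ = 1060 kPa.
ΔU = 0 (ideal gas, T constant).
W = nRT ln(V₂/V₁) = 1.38×8.314×373×ln(0.139) = -8450 J.
Q = ΔU + W = -8450 J.
Net over both steps: W = -7770 J, Q = -6050 J, ΔU = 1720 J.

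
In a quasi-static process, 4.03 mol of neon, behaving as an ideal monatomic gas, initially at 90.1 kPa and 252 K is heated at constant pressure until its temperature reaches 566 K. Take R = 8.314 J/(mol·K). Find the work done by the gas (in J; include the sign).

10500 J

V₁ = nRT₁/P₁ = 4.03×8.314×252/90.1 = 93.7 L.
Isobaric: P stays 90.1 kPa; V/T = const ⇒ T₂ = 566 K, V₂ = 210 L.
W = PΔV = 90.1×(210−93.7) kPa·L = 10500 J.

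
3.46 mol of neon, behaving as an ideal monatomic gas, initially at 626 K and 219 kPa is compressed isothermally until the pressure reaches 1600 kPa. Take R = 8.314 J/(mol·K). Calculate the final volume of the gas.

11.3 L

V₁ = nRT₁/P₁ = 3.46×8.314×626/219 = 82.2 L.
Isothermal: T stays 626 K; PV = const ⇒ V₂ = 11.3 L, P₂ = 1600 kPa.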